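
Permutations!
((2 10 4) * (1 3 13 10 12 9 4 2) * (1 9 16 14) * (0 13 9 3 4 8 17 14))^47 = (0 16 12 2 10 13)(1 17 9 4 14 8 3) = [16, 17, 10, 1, 14, 5, 6, 7, 3, 4, 13, 11, 2, 0, 8, 15, 12, 9]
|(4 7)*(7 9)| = 3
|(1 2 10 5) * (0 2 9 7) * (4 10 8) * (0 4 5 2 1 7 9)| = 6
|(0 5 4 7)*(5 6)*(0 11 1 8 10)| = 9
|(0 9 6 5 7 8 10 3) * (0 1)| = 9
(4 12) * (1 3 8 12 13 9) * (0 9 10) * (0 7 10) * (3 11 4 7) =[9, 11, 2, 8, 13, 5, 6, 10, 12, 1, 3, 4, 7, 0] =(0 9 1 11 4 13)(3 8 12 7 10)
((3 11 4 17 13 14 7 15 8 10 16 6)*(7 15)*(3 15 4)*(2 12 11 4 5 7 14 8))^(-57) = (2 3 13 16)(4 8 6 12)(10 15 11 17) = [0, 1, 3, 13, 8, 5, 12, 7, 6, 9, 15, 17, 4, 16, 14, 11, 2, 10]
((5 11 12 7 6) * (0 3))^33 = (0 3)(5 7 11 6 12) = [3, 1, 2, 0, 4, 7, 12, 11, 8, 9, 10, 6, 5]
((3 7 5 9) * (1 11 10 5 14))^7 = (1 14 7 3 9 5 10 11) = [0, 14, 2, 9, 4, 10, 6, 3, 8, 5, 11, 1, 12, 13, 7]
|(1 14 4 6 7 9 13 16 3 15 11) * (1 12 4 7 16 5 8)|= |(1 14 7 9 13 5 8)(3 15 11 12 4 6 16)|= 7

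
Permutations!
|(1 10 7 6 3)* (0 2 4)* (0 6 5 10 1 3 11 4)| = |(0 2)(4 6 11)(5 10 7)| = 6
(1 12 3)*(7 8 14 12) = (1 7 8 14 12 3) = [0, 7, 2, 1, 4, 5, 6, 8, 14, 9, 10, 11, 3, 13, 12]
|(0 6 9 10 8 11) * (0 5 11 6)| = |(5 11)(6 9 10 8)| = 4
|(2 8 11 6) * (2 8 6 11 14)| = |(2 6 8 14)| = 4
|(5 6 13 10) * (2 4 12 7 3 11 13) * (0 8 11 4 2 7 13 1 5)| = 12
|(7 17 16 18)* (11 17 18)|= 6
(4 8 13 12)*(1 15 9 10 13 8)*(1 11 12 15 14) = [0, 14, 2, 3, 11, 5, 6, 7, 8, 10, 13, 12, 4, 15, 1, 9] = (1 14)(4 11 12)(9 10 13 15)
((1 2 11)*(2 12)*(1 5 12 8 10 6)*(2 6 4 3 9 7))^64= (1 3 11)(2 6 4)(5 8 9)(7 12 10)= [0, 3, 6, 11, 2, 8, 4, 12, 9, 5, 7, 1, 10]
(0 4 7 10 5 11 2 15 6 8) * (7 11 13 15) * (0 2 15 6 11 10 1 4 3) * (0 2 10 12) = (0 3 2 7 1 4 12)(5 13 6 8 10)(11 15) = [3, 4, 7, 2, 12, 13, 8, 1, 10, 9, 5, 15, 0, 6, 14, 11]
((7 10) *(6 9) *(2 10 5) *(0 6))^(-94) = (0 9 6)(2 7)(5 10) = [9, 1, 7, 3, 4, 10, 0, 2, 8, 6, 5]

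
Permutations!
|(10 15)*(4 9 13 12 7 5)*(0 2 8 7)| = 18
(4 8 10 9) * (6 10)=(4 8 6 10 9)=[0, 1, 2, 3, 8, 5, 10, 7, 6, 4, 9]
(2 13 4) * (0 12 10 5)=(0 12 10 5)(2 13 4)=[12, 1, 13, 3, 2, 0, 6, 7, 8, 9, 5, 11, 10, 4]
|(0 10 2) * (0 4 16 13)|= 6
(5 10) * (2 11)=(2 11)(5 10)=[0, 1, 11, 3, 4, 10, 6, 7, 8, 9, 5, 2]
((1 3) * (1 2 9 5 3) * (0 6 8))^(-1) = [8, 1, 3, 5, 4, 9, 0, 7, 6, 2] = (0 8 6)(2 3 5 9)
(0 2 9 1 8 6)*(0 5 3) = (0 2 9 1 8 6 5 3) = [2, 8, 9, 0, 4, 3, 5, 7, 6, 1]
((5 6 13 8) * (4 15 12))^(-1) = (4 12 15)(5 8 13 6) = [0, 1, 2, 3, 12, 8, 5, 7, 13, 9, 10, 11, 15, 6, 14, 4]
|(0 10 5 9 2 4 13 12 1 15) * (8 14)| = |(0 10 5 9 2 4 13 12 1 15)(8 14)| = 10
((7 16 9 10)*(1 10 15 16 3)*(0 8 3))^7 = (0 8 3 1 10 7)(9 15 16) = [8, 10, 2, 1, 4, 5, 6, 0, 3, 15, 7, 11, 12, 13, 14, 16, 9]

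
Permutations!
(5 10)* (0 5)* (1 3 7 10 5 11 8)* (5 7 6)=[11, 3, 2, 6, 4, 7, 5, 10, 1, 9, 0, 8]=(0 11 8 1 3 6 5 7 10)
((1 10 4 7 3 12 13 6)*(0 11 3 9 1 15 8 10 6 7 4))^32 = (0 6 13)(1 12 10)(3 8 9)(7 11 15) = [6, 12, 2, 8, 4, 5, 13, 11, 9, 3, 1, 15, 10, 0, 14, 7]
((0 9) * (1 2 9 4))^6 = (0 4 1 2 9) = [4, 2, 9, 3, 1, 5, 6, 7, 8, 0]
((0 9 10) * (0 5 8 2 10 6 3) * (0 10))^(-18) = [8, 1, 5, 9, 4, 3, 0, 7, 10, 2, 6] = (0 8 10 6)(2 5 3 9)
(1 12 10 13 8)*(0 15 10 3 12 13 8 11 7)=[15, 13, 2, 12, 4, 5, 6, 0, 1, 9, 8, 7, 3, 11, 14, 10]=(0 15 10 8 1 13 11 7)(3 12)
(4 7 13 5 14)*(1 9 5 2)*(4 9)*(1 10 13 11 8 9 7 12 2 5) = [0, 4, 10, 3, 12, 14, 6, 11, 9, 1, 13, 8, 2, 5, 7] = (1 4 12 2 10 13 5 14 7 11 8 9)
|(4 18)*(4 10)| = 3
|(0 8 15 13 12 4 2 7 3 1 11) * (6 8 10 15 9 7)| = 14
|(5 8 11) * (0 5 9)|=|(0 5 8 11 9)|=5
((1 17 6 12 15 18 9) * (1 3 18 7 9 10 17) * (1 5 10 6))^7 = (18)(1 17 10 5) = [0, 17, 2, 3, 4, 1, 6, 7, 8, 9, 5, 11, 12, 13, 14, 15, 16, 10, 18]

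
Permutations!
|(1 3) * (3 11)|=3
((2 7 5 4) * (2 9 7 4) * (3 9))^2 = (2 3 7)(4 9 5) = [0, 1, 3, 7, 9, 4, 6, 2, 8, 5]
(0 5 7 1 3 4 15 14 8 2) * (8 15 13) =(0 5 7 1 3 4 13 8 2)(14 15) =[5, 3, 0, 4, 13, 7, 6, 1, 2, 9, 10, 11, 12, 8, 15, 14]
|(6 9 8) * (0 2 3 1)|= |(0 2 3 1)(6 9 8)|= 12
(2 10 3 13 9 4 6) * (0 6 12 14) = (0 6 2 10 3 13 9 4 12 14) = [6, 1, 10, 13, 12, 5, 2, 7, 8, 4, 3, 11, 14, 9, 0]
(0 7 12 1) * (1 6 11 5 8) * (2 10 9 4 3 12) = (0 7 2 10 9 4 3 12 6 11 5 8 1) = [7, 0, 10, 12, 3, 8, 11, 2, 1, 4, 9, 5, 6]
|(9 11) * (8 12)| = |(8 12)(9 11)| = 2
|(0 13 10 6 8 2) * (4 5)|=6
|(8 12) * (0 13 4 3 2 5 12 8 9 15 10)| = |(0 13 4 3 2 5 12 9 15 10)| = 10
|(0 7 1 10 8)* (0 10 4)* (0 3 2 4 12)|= |(0 7 1 12)(2 4 3)(8 10)|= 12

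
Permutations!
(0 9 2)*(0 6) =(0 9 2 6) =[9, 1, 6, 3, 4, 5, 0, 7, 8, 2]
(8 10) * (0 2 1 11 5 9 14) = (0 2 1 11 5 9 14)(8 10) = [2, 11, 1, 3, 4, 9, 6, 7, 10, 14, 8, 5, 12, 13, 0]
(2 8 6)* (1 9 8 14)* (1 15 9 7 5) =(1 7 5)(2 14 15 9 8 6) =[0, 7, 14, 3, 4, 1, 2, 5, 6, 8, 10, 11, 12, 13, 15, 9]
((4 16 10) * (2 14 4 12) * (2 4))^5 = [0, 1, 14, 3, 16, 5, 6, 7, 8, 9, 12, 11, 4, 13, 2, 15, 10] = (2 14)(4 16 10 12)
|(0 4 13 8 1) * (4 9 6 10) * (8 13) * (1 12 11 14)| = 10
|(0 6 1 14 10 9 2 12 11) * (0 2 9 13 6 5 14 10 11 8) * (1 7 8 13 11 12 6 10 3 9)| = |(0 5 14 12 13 10 11 2 6 7 8)(1 3 9)| = 33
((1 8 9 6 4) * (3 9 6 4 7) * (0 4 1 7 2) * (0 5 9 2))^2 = (0 7 2 9 8)(1 6 4 3 5) = [7, 6, 9, 5, 3, 1, 4, 2, 0, 8]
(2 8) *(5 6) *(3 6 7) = [0, 1, 8, 6, 4, 7, 5, 3, 2] = (2 8)(3 6 5 7)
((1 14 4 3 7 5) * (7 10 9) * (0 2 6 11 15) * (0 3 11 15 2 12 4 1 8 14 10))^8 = (15)(1 10 9 7 5 8 14) = [0, 10, 2, 3, 4, 8, 6, 5, 14, 7, 9, 11, 12, 13, 1, 15]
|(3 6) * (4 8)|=2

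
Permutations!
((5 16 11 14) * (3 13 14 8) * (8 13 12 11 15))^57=(3 13 16)(5 8 11)(12 14 15)=[0, 1, 2, 13, 4, 8, 6, 7, 11, 9, 10, 5, 14, 16, 15, 12, 3]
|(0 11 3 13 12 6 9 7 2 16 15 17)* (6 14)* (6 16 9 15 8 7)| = |(0 11 3 13 12 14 16 8 7 2 9 6 15 17)| = 14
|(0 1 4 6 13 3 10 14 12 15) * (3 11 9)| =12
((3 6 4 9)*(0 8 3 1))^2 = (0 3 4 1 8 6 9) = [3, 8, 2, 4, 1, 5, 9, 7, 6, 0]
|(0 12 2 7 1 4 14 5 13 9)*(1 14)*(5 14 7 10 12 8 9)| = |(14)(0 8 9)(1 4)(2 10 12)(5 13)| = 6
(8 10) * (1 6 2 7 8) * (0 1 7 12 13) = (0 1 6 2 12 13)(7 8 10) = [1, 6, 12, 3, 4, 5, 2, 8, 10, 9, 7, 11, 13, 0]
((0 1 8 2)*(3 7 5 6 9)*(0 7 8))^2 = (2 5 9 8 7 6 3) = [0, 1, 5, 2, 4, 9, 3, 6, 7, 8]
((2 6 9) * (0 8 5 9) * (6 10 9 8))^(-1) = (0 6)(2 9 10)(5 8) = [6, 1, 9, 3, 4, 8, 0, 7, 5, 10, 2]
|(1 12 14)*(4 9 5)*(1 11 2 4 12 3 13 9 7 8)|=12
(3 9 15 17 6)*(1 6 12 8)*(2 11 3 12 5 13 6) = (1 2 11 3 9 15 17 5 13 6 12 8) = [0, 2, 11, 9, 4, 13, 12, 7, 1, 15, 10, 3, 8, 6, 14, 17, 16, 5]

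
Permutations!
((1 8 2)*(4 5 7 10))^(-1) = (1 2 8)(4 10 7 5) = [0, 2, 8, 3, 10, 4, 6, 5, 1, 9, 7]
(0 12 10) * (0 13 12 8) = [8, 1, 2, 3, 4, 5, 6, 7, 0, 9, 13, 11, 10, 12] = (0 8)(10 13 12)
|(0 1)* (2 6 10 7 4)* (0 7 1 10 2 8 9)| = 14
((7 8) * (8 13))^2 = [0, 1, 2, 3, 4, 5, 6, 8, 13, 9, 10, 11, 12, 7] = (7 8 13)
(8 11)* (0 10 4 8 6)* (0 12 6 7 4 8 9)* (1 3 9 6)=(0 10 8 11 7 4 6 12 1 3 9)=[10, 3, 2, 9, 6, 5, 12, 4, 11, 0, 8, 7, 1]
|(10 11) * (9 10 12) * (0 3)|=|(0 3)(9 10 11 12)|=4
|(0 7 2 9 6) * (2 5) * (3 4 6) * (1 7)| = |(0 1 7 5 2 9 3 4 6)| = 9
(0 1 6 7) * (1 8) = (0 8 1 6 7) = [8, 6, 2, 3, 4, 5, 7, 0, 1]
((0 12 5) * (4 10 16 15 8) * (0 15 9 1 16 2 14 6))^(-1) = [6, 9, 10, 3, 8, 12, 14, 7, 15, 16, 4, 11, 0, 13, 2, 5, 1] = (0 6 14 2 10 4 8 15 5 12)(1 9 16)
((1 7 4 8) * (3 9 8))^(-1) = (1 8 9 3 4 7) = [0, 8, 2, 4, 7, 5, 6, 1, 9, 3]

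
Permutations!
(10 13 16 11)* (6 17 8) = (6 17 8)(10 13 16 11) = [0, 1, 2, 3, 4, 5, 17, 7, 6, 9, 13, 10, 12, 16, 14, 15, 11, 8]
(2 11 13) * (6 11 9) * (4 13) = (2 9 6 11 4 13) = [0, 1, 9, 3, 13, 5, 11, 7, 8, 6, 10, 4, 12, 2]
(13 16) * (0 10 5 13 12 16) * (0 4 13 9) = [10, 1, 2, 3, 13, 9, 6, 7, 8, 0, 5, 11, 16, 4, 14, 15, 12] = (0 10 5 9)(4 13)(12 16)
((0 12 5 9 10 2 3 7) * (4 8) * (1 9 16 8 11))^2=(0 5 8 11 9 2 7 12 16 4 1 10 3)=[5, 10, 7, 0, 1, 8, 6, 12, 11, 2, 3, 9, 16, 13, 14, 15, 4]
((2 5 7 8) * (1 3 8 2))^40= (1 3 8)(2 5 7)= [0, 3, 5, 8, 4, 7, 6, 2, 1]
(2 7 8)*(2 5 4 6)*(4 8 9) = (2 7 9 4 6)(5 8) = [0, 1, 7, 3, 6, 8, 2, 9, 5, 4]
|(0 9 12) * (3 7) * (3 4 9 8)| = |(0 8 3 7 4 9 12)| = 7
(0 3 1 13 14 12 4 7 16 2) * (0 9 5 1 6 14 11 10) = (0 3 6 14 12 4 7 16 2 9 5 1 13 11 10) = [3, 13, 9, 6, 7, 1, 14, 16, 8, 5, 0, 10, 4, 11, 12, 15, 2]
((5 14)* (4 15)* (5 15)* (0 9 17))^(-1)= (0 17 9)(4 15 14 5)= [17, 1, 2, 3, 15, 4, 6, 7, 8, 0, 10, 11, 12, 13, 5, 14, 16, 9]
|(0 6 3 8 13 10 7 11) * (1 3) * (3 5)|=10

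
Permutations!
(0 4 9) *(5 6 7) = (0 4 9)(5 6 7) = [4, 1, 2, 3, 9, 6, 7, 5, 8, 0]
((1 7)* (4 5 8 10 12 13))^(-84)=(13)=[0, 1, 2, 3, 4, 5, 6, 7, 8, 9, 10, 11, 12, 13]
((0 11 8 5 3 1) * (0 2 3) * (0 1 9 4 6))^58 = [4, 8, 5, 1, 3, 11, 9, 7, 0, 2, 10, 6] = (0 4 3 1 8)(2 5 11 6 9)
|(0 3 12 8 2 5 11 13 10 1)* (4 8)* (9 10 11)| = |(0 3 12 4 8 2 5 9 10 1)(11 13)| = 10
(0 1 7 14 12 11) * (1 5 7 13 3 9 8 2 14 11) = [5, 13, 14, 9, 4, 7, 6, 11, 2, 8, 10, 0, 1, 3, 12] = (0 5 7 11)(1 13 3 9 8 2 14 12)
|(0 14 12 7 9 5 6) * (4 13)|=14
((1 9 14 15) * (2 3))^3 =(1 15 14 9)(2 3) =[0, 15, 3, 2, 4, 5, 6, 7, 8, 1, 10, 11, 12, 13, 9, 14]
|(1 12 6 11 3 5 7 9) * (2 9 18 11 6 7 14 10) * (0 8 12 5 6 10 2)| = 45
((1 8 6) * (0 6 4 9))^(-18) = [0, 1, 2, 3, 4, 5, 6, 7, 8, 9] = (9)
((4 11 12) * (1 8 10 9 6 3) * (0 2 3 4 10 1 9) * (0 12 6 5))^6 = (12)(0 2 3 9 5) = [2, 1, 3, 9, 4, 0, 6, 7, 8, 5, 10, 11, 12]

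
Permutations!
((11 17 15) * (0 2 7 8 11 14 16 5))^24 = (0 11 16 7 15)(2 17 5 8 14) = [11, 1, 17, 3, 4, 8, 6, 15, 14, 9, 10, 16, 12, 13, 2, 0, 7, 5]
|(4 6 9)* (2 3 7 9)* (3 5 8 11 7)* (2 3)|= |(2 5 8 11 7 9 4 6 3)|= 9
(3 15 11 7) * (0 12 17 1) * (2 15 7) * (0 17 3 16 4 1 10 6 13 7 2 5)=(0 12 3 2 15 11 5)(1 17 10 6 13 7 16 4)=[12, 17, 15, 2, 1, 0, 13, 16, 8, 9, 6, 5, 3, 7, 14, 11, 4, 10]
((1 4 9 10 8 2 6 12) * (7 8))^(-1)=(1 12 6 2 8 7 10 9 4)=[0, 12, 8, 3, 1, 5, 2, 10, 7, 4, 9, 11, 6]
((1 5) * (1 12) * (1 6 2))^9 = (1 2 6 12 5) = [0, 2, 6, 3, 4, 1, 12, 7, 8, 9, 10, 11, 5]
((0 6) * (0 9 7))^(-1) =(0 7 9 6) =[7, 1, 2, 3, 4, 5, 0, 9, 8, 6]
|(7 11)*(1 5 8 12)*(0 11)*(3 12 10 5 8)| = |(0 11 7)(1 8 10 5 3 12)| = 6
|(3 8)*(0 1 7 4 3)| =|(0 1 7 4 3 8)| =6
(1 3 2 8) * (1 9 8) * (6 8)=(1 3 2)(6 8 9)=[0, 3, 1, 2, 4, 5, 8, 7, 9, 6]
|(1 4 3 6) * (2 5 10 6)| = |(1 4 3 2 5 10 6)| = 7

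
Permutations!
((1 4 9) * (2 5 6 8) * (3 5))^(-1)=(1 9 4)(2 8 6 5 3)=[0, 9, 8, 2, 1, 3, 5, 7, 6, 4]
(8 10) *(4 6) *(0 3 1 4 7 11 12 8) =(0 3 1 4 6 7 11 12 8 10) =[3, 4, 2, 1, 6, 5, 7, 11, 10, 9, 0, 12, 8]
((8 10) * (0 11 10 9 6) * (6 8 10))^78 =[0, 1, 2, 3, 4, 5, 6, 7, 8, 9, 10, 11] =(11)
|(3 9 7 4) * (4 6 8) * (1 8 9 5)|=15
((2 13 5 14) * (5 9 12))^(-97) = (2 14 5 12 9 13) = [0, 1, 14, 3, 4, 12, 6, 7, 8, 13, 10, 11, 9, 2, 5]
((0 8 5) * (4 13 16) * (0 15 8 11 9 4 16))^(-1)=(16)(0 13 4 9 11)(5 8 15)=[13, 1, 2, 3, 9, 8, 6, 7, 15, 11, 10, 0, 12, 4, 14, 5, 16]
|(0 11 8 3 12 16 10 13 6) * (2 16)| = |(0 11 8 3 12 2 16 10 13 6)| = 10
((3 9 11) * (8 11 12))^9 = (3 11 8 12 9) = [0, 1, 2, 11, 4, 5, 6, 7, 12, 3, 10, 8, 9]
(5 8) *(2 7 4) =(2 7 4)(5 8) =[0, 1, 7, 3, 2, 8, 6, 4, 5]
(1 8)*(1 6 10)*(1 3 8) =(3 8 6 10) =[0, 1, 2, 8, 4, 5, 10, 7, 6, 9, 3]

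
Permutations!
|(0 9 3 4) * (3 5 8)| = |(0 9 5 8 3 4)| = 6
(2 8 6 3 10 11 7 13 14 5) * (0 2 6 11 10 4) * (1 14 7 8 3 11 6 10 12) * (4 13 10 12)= [2, 14, 3, 13, 0, 12, 11, 10, 6, 9, 4, 8, 1, 7, 5]= (0 2 3 13 7 10 4)(1 14 5 12)(6 11 8)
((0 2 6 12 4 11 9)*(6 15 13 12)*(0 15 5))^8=[5, 1, 0, 3, 9, 2, 6, 7, 8, 13, 10, 15, 11, 4, 14, 12]=(0 5 2)(4 9 13)(11 15 12)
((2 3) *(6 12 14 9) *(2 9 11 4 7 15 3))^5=(3 11 9 4 6 7 12 15 14)=[0, 1, 2, 11, 6, 5, 7, 12, 8, 4, 10, 9, 15, 13, 3, 14]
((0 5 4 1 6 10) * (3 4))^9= (0 3 1 10 5 4 6)= [3, 10, 2, 1, 6, 4, 0, 7, 8, 9, 5]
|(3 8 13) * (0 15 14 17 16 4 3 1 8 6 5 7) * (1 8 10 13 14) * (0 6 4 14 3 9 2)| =|(0 15 1 10 13 8 3 4 9 2)(5 7 6)(14 17 16)| =30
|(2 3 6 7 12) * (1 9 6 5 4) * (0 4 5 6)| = |(0 4 1 9)(2 3 6 7 12)| = 20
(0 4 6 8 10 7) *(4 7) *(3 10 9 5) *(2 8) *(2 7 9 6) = (0 9 5 3 10 4 2 8 6 7) = [9, 1, 8, 10, 2, 3, 7, 0, 6, 5, 4]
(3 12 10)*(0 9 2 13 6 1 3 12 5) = (0 9 2 13 6 1 3 5)(10 12) = [9, 3, 13, 5, 4, 0, 1, 7, 8, 2, 12, 11, 10, 6]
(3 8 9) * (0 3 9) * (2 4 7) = [3, 1, 4, 8, 7, 5, 6, 2, 0, 9] = (9)(0 3 8)(2 4 7)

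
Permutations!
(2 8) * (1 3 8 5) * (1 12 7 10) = (1 3 8 2 5 12 7 10) = [0, 3, 5, 8, 4, 12, 6, 10, 2, 9, 1, 11, 7]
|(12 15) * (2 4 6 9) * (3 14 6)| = |(2 4 3 14 6 9)(12 15)| = 6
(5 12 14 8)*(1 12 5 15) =[0, 12, 2, 3, 4, 5, 6, 7, 15, 9, 10, 11, 14, 13, 8, 1] =(1 12 14 8 15)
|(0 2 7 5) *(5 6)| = |(0 2 7 6 5)| = 5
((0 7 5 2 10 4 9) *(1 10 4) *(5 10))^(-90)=[4, 7, 1, 3, 5, 10, 6, 9, 8, 2, 0]=(0 4 5 10)(1 7 9 2)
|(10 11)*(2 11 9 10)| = 2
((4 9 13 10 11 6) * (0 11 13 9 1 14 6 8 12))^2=(0 8)(1 6)(4 14)(11 12)=[8, 6, 2, 3, 14, 5, 1, 7, 0, 9, 10, 12, 11, 13, 4]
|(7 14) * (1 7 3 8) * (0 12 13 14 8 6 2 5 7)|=|(0 12 13 14 3 6 2 5 7 8 1)|=11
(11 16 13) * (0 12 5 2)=(0 12 5 2)(11 16 13)=[12, 1, 0, 3, 4, 2, 6, 7, 8, 9, 10, 16, 5, 11, 14, 15, 13]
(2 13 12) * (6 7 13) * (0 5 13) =(0 5 13 12 2 6 7) =[5, 1, 6, 3, 4, 13, 7, 0, 8, 9, 10, 11, 2, 12]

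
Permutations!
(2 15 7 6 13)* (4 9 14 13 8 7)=(2 15 4 9 14 13)(6 8 7)=[0, 1, 15, 3, 9, 5, 8, 6, 7, 14, 10, 11, 12, 2, 13, 4]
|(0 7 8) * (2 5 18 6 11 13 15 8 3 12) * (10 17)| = |(0 7 3 12 2 5 18 6 11 13 15 8)(10 17)| = 12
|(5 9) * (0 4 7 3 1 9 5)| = 6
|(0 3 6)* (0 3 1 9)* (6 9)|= 5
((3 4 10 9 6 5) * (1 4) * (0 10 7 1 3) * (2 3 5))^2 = (0 9 2 5 10 6 3)(1 7 4) = [9, 7, 5, 0, 1, 10, 3, 4, 8, 2, 6]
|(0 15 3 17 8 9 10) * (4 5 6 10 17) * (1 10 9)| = 11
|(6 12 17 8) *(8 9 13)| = |(6 12 17 9 13 8)| = 6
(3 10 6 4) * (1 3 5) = [0, 3, 2, 10, 5, 1, 4, 7, 8, 9, 6] = (1 3 10 6 4 5)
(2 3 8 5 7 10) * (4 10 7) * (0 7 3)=(0 7 3 8 5 4 10 2)=[7, 1, 0, 8, 10, 4, 6, 3, 5, 9, 2]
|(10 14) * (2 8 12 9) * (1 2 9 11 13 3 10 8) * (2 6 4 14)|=|(1 6 4 14 8 12 11 13 3 10 2)|=11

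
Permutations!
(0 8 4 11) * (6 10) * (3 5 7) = [8, 1, 2, 5, 11, 7, 10, 3, 4, 9, 6, 0] = (0 8 4 11)(3 5 7)(6 10)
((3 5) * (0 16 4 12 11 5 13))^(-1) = (0 13 3 5 11 12 4 16) = [13, 1, 2, 5, 16, 11, 6, 7, 8, 9, 10, 12, 4, 3, 14, 15, 0]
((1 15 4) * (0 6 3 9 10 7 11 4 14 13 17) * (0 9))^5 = (0 3 6)(1 9)(4 17)(7 14)(10 15)(11 13) = [3, 9, 2, 6, 17, 5, 0, 14, 8, 1, 15, 13, 12, 11, 7, 10, 16, 4]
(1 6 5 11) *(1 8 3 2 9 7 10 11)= [0, 6, 9, 2, 4, 1, 5, 10, 3, 7, 11, 8]= (1 6 5)(2 9 7 10 11 8 3)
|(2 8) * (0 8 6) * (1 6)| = |(0 8 2 1 6)| = 5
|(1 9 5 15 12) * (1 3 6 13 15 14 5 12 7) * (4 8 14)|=|(1 9 12 3 6 13 15 7)(4 8 14 5)|=8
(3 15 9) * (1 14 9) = (1 14 9 3 15) = [0, 14, 2, 15, 4, 5, 6, 7, 8, 3, 10, 11, 12, 13, 9, 1]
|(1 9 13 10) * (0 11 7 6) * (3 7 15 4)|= 28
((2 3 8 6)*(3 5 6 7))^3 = (8) = [0, 1, 2, 3, 4, 5, 6, 7, 8]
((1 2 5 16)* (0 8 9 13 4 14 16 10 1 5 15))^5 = (0 14 2 13 10 8 16 15 4 1 9 5) = [14, 9, 13, 3, 1, 0, 6, 7, 16, 5, 8, 11, 12, 10, 2, 4, 15]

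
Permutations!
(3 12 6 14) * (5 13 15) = (3 12 6 14)(5 13 15) = [0, 1, 2, 12, 4, 13, 14, 7, 8, 9, 10, 11, 6, 15, 3, 5]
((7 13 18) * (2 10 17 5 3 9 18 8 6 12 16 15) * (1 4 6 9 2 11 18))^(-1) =(1 9 8 13 7 18 11 15 16 12 6 4)(2 3 5 17 10) =[0, 9, 3, 5, 1, 17, 4, 18, 13, 8, 2, 15, 6, 7, 14, 16, 12, 10, 11]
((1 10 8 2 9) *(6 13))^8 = (13)(1 2 10 9 8) = [0, 2, 10, 3, 4, 5, 6, 7, 1, 8, 9, 11, 12, 13]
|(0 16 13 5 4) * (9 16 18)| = |(0 18 9 16 13 5 4)| = 7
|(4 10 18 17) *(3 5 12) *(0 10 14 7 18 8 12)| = |(0 10 8 12 3 5)(4 14 7 18 17)| = 30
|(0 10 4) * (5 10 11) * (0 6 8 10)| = 12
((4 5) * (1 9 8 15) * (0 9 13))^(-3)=(0 15)(1 9)(4 5)(8 13)=[15, 9, 2, 3, 5, 4, 6, 7, 13, 1, 10, 11, 12, 8, 14, 0]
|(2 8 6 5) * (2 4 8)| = 4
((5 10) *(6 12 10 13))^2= (5 6 10 13 12)= [0, 1, 2, 3, 4, 6, 10, 7, 8, 9, 13, 11, 5, 12]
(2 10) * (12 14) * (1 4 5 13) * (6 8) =(1 4 5 13)(2 10)(6 8)(12 14) =[0, 4, 10, 3, 5, 13, 8, 7, 6, 9, 2, 11, 14, 1, 12]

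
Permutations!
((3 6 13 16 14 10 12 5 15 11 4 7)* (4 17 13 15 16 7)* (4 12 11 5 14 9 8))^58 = (3 13 11 14 4 9 5 6 7 17 10 12 8 16 15) = [0, 1, 2, 13, 9, 6, 7, 17, 16, 5, 12, 14, 8, 11, 4, 3, 15, 10]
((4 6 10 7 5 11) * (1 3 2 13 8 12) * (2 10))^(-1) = [0, 12, 6, 1, 11, 7, 4, 10, 13, 9, 3, 5, 8, 2] = (1 12 8 13 2 6 4 11 5 7 10 3)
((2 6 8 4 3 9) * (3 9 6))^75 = (2 8)(3 4)(6 9) = [0, 1, 8, 4, 3, 5, 9, 7, 2, 6]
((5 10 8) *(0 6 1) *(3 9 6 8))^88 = (10) = [0, 1, 2, 3, 4, 5, 6, 7, 8, 9, 10]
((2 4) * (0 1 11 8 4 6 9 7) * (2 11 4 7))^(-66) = [0, 1, 2, 3, 4, 5, 6, 7, 8, 9, 10, 11] = (11)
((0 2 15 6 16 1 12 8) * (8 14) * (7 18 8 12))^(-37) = [8, 16, 0, 3, 4, 5, 15, 1, 18, 9, 10, 11, 14, 13, 12, 2, 6, 17, 7] = (0 8 18 7 1 16 6 15 2)(12 14)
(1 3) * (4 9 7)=(1 3)(4 9 7)=[0, 3, 2, 1, 9, 5, 6, 4, 8, 7]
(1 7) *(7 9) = (1 9 7) = [0, 9, 2, 3, 4, 5, 6, 1, 8, 7]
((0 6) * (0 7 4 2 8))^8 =[7, 1, 0, 3, 8, 5, 4, 2, 6] =(0 7 2)(4 8 6)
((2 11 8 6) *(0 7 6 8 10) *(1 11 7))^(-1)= (0 10 11 1)(2 6 7)= [10, 0, 6, 3, 4, 5, 7, 2, 8, 9, 11, 1]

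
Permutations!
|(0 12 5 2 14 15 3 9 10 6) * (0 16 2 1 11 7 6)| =|(0 12 5 1 11 7 6 16 2 14 15 3 9 10)| =14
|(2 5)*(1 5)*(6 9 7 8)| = |(1 5 2)(6 9 7 8)| = 12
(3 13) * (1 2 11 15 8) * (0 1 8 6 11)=(0 1 2)(3 13)(6 11 15)=[1, 2, 0, 13, 4, 5, 11, 7, 8, 9, 10, 15, 12, 3, 14, 6]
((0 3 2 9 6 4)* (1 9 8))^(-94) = [2, 6, 1, 8, 3, 5, 0, 7, 9, 4] = (0 2 1 6)(3 8 9 4)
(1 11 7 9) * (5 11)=(1 5 11 7 9)=[0, 5, 2, 3, 4, 11, 6, 9, 8, 1, 10, 7]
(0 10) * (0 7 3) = (0 10 7 3) = [10, 1, 2, 0, 4, 5, 6, 3, 8, 9, 7]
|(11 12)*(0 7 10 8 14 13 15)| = 14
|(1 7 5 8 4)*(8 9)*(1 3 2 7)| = 7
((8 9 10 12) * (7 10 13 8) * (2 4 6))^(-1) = [0, 1, 6, 3, 2, 5, 4, 12, 13, 8, 7, 11, 10, 9] = (2 6 4)(7 12 10)(8 13 9)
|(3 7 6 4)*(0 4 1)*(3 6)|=|(0 4 6 1)(3 7)|=4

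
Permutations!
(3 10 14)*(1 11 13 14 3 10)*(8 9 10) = (1 11 13 14 8 9 10 3) = [0, 11, 2, 1, 4, 5, 6, 7, 9, 10, 3, 13, 12, 14, 8]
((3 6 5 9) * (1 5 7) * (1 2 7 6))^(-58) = (1 9)(3 5) = [0, 9, 2, 5, 4, 3, 6, 7, 8, 1]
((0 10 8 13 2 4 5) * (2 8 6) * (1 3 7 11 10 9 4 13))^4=(1 10 8 11 13 7 2 3 6)=[0, 10, 3, 6, 4, 5, 1, 2, 11, 9, 8, 13, 12, 7]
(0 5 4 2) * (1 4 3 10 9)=(0 5 3 10 9 1 4 2)=[5, 4, 0, 10, 2, 3, 6, 7, 8, 1, 9]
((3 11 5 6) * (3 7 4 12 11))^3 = [0, 1, 2, 3, 5, 4, 12, 11, 8, 9, 10, 7, 6] = (4 5)(6 12)(7 11)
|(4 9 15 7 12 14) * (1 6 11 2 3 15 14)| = 24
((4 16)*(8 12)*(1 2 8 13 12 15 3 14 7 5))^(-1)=(1 5 7 14 3 15 8 2)(4 16)(12 13)=[0, 5, 1, 15, 16, 7, 6, 14, 2, 9, 10, 11, 13, 12, 3, 8, 4]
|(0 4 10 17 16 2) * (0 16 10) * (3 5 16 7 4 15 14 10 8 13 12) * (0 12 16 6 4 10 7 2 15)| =|(3 5 6 4 12)(7 10 17 8 13 16 15 14)| =40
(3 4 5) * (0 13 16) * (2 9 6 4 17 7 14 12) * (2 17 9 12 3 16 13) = (0 2 12 17 7 14 3 9 6 4 5 16) = [2, 1, 12, 9, 5, 16, 4, 14, 8, 6, 10, 11, 17, 13, 3, 15, 0, 7]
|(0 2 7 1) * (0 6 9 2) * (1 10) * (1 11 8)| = 8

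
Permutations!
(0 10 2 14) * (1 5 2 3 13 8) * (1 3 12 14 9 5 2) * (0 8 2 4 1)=(0 10 12 14 8 3 13 2 9 5)(1 4)=[10, 4, 9, 13, 1, 0, 6, 7, 3, 5, 12, 11, 14, 2, 8]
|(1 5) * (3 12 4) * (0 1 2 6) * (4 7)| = |(0 1 5 2 6)(3 12 7 4)| = 20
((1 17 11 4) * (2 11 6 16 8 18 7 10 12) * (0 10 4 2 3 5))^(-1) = (0 5 3 12 10)(1 4 7 18 8 16 6 17)(2 11) = [5, 4, 11, 12, 7, 3, 17, 18, 16, 9, 0, 2, 10, 13, 14, 15, 6, 1, 8]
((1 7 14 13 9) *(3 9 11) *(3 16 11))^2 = [0, 14, 2, 1, 4, 5, 6, 13, 8, 7, 10, 11, 12, 9, 3, 15, 16] = (16)(1 14 3)(7 13 9)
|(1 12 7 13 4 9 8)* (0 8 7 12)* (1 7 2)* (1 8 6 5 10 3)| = 6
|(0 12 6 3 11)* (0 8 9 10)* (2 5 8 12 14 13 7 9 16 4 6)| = 18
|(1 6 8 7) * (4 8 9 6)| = |(1 4 8 7)(6 9)| = 4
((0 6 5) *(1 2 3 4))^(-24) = (6) = [0, 1, 2, 3, 4, 5, 6]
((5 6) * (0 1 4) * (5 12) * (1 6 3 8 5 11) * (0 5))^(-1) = (0 8 3 5 4 1 11 12 6) = [8, 11, 2, 5, 1, 4, 0, 7, 3, 9, 10, 12, 6]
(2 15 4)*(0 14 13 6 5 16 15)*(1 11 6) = (0 14 13 1 11 6 5 16 15 4 2) = [14, 11, 0, 3, 2, 16, 5, 7, 8, 9, 10, 6, 12, 1, 13, 4, 15]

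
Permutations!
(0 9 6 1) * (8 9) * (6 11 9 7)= [8, 0, 2, 3, 4, 5, 1, 6, 7, 11, 10, 9]= (0 8 7 6 1)(9 11)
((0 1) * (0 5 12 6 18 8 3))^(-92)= (0 6)(1 18)(3 12)(5 8)= [6, 18, 2, 12, 4, 8, 0, 7, 5, 9, 10, 11, 3, 13, 14, 15, 16, 17, 1]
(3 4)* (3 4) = (4) = [0, 1, 2, 3, 4]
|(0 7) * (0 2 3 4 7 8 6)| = 12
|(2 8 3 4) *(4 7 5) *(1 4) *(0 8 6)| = 9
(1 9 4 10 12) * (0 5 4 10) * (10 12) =(0 5 4)(1 9 12) =[5, 9, 2, 3, 0, 4, 6, 7, 8, 12, 10, 11, 1]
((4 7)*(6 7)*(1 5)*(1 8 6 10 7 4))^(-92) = (1 7 10 4 6 8 5) = [0, 7, 2, 3, 6, 1, 8, 10, 5, 9, 4]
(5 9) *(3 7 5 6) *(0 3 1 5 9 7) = (0 3)(1 5 7 9 6) = [3, 5, 2, 0, 4, 7, 1, 9, 8, 6]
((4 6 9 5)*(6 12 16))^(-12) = (16) = [0, 1, 2, 3, 4, 5, 6, 7, 8, 9, 10, 11, 12, 13, 14, 15, 16]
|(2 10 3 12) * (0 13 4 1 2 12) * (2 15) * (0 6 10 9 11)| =|(0 13 4 1 15 2 9 11)(3 6 10)| =24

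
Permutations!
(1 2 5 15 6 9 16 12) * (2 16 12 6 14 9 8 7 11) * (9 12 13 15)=(1 16 6 8 7 11 2 5 9 13 15 14 12)=[0, 16, 5, 3, 4, 9, 8, 11, 7, 13, 10, 2, 1, 15, 12, 14, 6]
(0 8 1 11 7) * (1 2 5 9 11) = [8, 1, 5, 3, 4, 9, 6, 0, 2, 11, 10, 7] = (0 8 2 5 9 11 7)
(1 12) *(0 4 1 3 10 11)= (0 4 1 12 3 10 11)= [4, 12, 2, 10, 1, 5, 6, 7, 8, 9, 11, 0, 3]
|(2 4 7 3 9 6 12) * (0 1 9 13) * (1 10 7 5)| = 35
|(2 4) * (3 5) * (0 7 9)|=6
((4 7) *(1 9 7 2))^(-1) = [0, 2, 4, 3, 7, 5, 6, 9, 8, 1] = (1 2 4 7 9)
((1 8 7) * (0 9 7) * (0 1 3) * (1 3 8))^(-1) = [3, 1, 2, 8, 4, 5, 6, 9, 7, 0] = (0 3 8 7 9)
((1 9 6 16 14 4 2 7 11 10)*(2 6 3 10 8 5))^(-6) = (1 3)(2 5 8 11 7)(4 16)(6 14)(9 10) = [0, 3, 5, 1, 16, 8, 14, 2, 11, 10, 9, 7, 12, 13, 6, 15, 4]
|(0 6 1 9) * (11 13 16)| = 12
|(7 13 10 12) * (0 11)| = |(0 11)(7 13 10 12)| = 4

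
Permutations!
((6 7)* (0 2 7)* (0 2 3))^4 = (2 7 6) = [0, 1, 7, 3, 4, 5, 2, 6]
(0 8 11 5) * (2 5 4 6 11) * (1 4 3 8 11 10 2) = (0 11 3 8 1 4 6 10 2 5) = [11, 4, 5, 8, 6, 0, 10, 7, 1, 9, 2, 3]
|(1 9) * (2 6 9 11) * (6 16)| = |(1 11 2 16 6 9)| = 6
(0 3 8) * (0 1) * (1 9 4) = (0 3 8 9 4 1) = [3, 0, 2, 8, 1, 5, 6, 7, 9, 4]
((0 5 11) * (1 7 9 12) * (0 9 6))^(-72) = (12) = [0, 1, 2, 3, 4, 5, 6, 7, 8, 9, 10, 11, 12]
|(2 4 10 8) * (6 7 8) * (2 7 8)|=|(2 4 10 6 8 7)|=6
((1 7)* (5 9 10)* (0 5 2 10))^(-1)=(0 9 5)(1 7)(2 10)=[9, 7, 10, 3, 4, 0, 6, 1, 8, 5, 2]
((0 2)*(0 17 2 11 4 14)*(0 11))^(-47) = (2 17)(4 14 11) = [0, 1, 17, 3, 14, 5, 6, 7, 8, 9, 10, 4, 12, 13, 11, 15, 16, 2]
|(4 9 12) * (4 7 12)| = 2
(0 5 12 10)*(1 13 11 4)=(0 5 12 10)(1 13 11 4)=[5, 13, 2, 3, 1, 12, 6, 7, 8, 9, 0, 4, 10, 11]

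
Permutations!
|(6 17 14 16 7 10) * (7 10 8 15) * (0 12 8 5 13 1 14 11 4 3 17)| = |(0 12 8 15 7 5 13 1 14 16 10 6)(3 17 11 4)| = 12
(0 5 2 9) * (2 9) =[5, 1, 2, 3, 4, 9, 6, 7, 8, 0] =(0 5 9)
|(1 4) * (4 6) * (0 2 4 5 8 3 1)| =15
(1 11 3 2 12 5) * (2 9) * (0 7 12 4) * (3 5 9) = (0 7 12 9 2 4)(1 11 5) = [7, 11, 4, 3, 0, 1, 6, 12, 8, 2, 10, 5, 9]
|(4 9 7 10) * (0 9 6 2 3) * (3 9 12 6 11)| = |(0 12 6 2 9 7 10 4 11 3)| = 10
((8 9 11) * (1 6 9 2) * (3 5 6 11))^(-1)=[0, 2, 8, 9, 4, 3, 5, 7, 11, 6, 10, 1]=(1 2 8 11)(3 9 6 5)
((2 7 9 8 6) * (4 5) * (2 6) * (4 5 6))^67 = [0, 1, 8, 3, 6, 5, 4, 2, 9, 7] = (2 8 9 7)(4 6)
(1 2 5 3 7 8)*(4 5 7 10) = (1 2 7 8)(3 10 4 5) = [0, 2, 7, 10, 5, 3, 6, 8, 1, 9, 4]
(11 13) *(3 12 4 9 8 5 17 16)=(3 12 4 9 8 5 17 16)(11 13)=[0, 1, 2, 12, 9, 17, 6, 7, 5, 8, 10, 13, 4, 11, 14, 15, 3, 16]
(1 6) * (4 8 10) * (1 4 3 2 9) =(1 6 4 8 10 3 2 9) =[0, 6, 9, 2, 8, 5, 4, 7, 10, 1, 3]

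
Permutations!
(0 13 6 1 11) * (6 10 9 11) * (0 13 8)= (0 8)(1 6)(9 11 13 10)= [8, 6, 2, 3, 4, 5, 1, 7, 0, 11, 9, 13, 12, 10]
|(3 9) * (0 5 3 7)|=5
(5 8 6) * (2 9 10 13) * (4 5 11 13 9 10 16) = (2 10 9 16 4 5 8 6 11 13) = [0, 1, 10, 3, 5, 8, 11, 7, 6, 16, 9, 13, 12, 2, 14, 15, 4]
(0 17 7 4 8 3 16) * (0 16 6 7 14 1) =[17, 0, 2, 6, 8, 5, 7, 4, 3, 9, 10, 11, 12, 13, 1, 15, 16, 14] =(0 17 14 1)(3 6 7 4 8)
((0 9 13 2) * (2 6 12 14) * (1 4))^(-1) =(0 2 14 12 6 13 9)(1 4) =[2, 4, 14, 3, 1, 5, 13, 7, 8, 0, 10, 11, 6, 9, 12]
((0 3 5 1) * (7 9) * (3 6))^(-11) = (0 1 5 3 6)(7 9) = [1, 5, 2, 6, 4, 3, 0, 9, 8, 7]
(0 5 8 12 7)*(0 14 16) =(0 5 8 12 7 14 16) =[5, 1, 2, 3, 4, 8, 6, 14, 12, 9, 10, 11, 7, 13, 16, 15, 0]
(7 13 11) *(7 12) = [0, 1, 2, 3, 4, 5, 6, 13, 8, 9, 10, 12, 7, 11] = (7 13 11 12)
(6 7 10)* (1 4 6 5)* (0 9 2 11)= (0 9 2 11)(1 4 6 7 10 5)= [9, 4, 11, 3, 6, 1, 7, 10, 8, 2, 5, 0]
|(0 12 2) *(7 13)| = 6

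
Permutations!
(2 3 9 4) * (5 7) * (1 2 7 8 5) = (1 2 3 9 4 7)(5 8) = [0, 2, 3, 9, 7, 8, 6, 1, 5, 4]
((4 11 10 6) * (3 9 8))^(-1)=[0, 1, 2, 8, 6, 5, 10, 7, 9, 3, 11, 4]=(3 8 9)(4 6 10 11)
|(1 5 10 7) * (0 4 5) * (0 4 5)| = |(0 5 10 7 1 4)| = 6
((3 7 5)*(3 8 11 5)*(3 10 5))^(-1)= (3 11 8 5 10 7)= [0, 1, 2, 11, 4, 10, 6, 3, 5, 9, 7, 8]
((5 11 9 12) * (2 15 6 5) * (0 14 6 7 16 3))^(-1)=(0 3 16 7 15 2 12 9 11 5 6 14)=[3, 1, 12, 16, 4, 6, 14, 15, 8, 11, 10, 5, 9, 13, 0, 2, 7]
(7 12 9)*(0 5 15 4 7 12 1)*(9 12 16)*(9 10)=(0 5 15 4 7 1)(9 16 10)=[5, 0, 2, 3, 7, 15, 6, 1, 8, 16, 9, 11, 12, 13, 14, 4, 10]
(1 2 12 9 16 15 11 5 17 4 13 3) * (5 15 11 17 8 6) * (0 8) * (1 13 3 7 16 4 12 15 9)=(0 8 6 5)(1 2 15 17 12)(3 13 7 16 11 9 4)=[8, 2, 15, 13, 3, 0, 5, 16, 6, 4, 10, 9, 1, 7, 14, 17, 11, 12]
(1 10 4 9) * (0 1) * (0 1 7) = (0 7)(1 10 4 9) = [7, 10, 2, 3, 9, 5, 6, 0, 8, 1, 4]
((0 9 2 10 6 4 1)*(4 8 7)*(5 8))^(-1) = (0 1 4 7 8 5 6 10 2 9) = [1, 4, 9, 3, 7, 6, 10, 8, 5, 0, 2]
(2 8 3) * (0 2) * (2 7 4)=(0 7 4 2 8 3)=[7, 1, 8, 0, 2, 5, 6, 4, 3]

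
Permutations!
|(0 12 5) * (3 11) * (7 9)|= |(0 12 5)(3 11)(7 9)|= 6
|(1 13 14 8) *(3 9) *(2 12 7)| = |(1 13 14 8)(2 12 7)(3 9)| = 12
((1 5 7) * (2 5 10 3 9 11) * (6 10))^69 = (1 2 3)(5 9 6)(7 11 10) = [0, 2, 3, 1, 4, 9, 5, 11, 8, 6, 7, 10]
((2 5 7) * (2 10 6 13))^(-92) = (2 6 7)(5 13 10) = [0, 1, 6, 3, 4, 13, 7, 2, 8, 9, 5, 11, 12, 10]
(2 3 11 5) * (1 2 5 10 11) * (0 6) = [6, 2, 3, 1, 4, 5, 0, 7, 8, 9, 11, 10] = (0 6)(1 2 3)(10 11)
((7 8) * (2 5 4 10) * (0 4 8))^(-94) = (0 5 4 8 10 7 2) = [5, 1, 0, 3, 8, 4, 6, 2, 10, 9, 7]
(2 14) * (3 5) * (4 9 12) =[0, 1, 14, 5, 9, 3, 6, 7, 8, 12, 10, 11, 4, 13, 2] =(2 14)(3 5)(4 9 12)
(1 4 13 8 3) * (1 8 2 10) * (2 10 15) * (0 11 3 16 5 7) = (0 11 3 8 16 5 7)(1 4 13 10)(2 15) = [11, 4, 15, 8, 13, 7, 6, 0, 16, 9, 1, 3, 12, 10, 14, 2, 5]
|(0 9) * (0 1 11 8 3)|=|(0 9 1 11 8 3)|=6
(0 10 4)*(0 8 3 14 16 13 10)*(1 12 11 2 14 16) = (1 12 11 2 14)(3 16 13 10 4 8) = [0, 12, 14, 16, 8, 5, 6, 7, 3, 9, 4, 2, 11, 10, 1, 15, 13]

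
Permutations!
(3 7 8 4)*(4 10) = (3 7 8 10 4) = [0, 1, 2, 7, 3, 5, 6, 8, 10, 9, 4]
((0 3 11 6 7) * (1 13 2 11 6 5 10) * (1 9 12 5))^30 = (0 6)(1 2)(3 7)(5 9)(10 12)(11 13) = [6, 2, 1, 7, 4, 9, 0, 3, 8, 5, 12, 13, 10, 11]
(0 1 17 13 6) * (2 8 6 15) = (0 1 17 13 15 2 8 6) = [1, 17, 8, 3, 4, 5, 0, 7, 6, 9, 10, 11, 12, 15, 14, 2, 16, 13]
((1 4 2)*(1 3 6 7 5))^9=(1 2 6 5 4 3 7)=[0, 2, 6, 7, 3, 4, 5, 1]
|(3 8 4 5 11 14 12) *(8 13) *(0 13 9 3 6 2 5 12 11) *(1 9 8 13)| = |(0 1 9 3 8 4 12 6 2 5)(11 14)| = 10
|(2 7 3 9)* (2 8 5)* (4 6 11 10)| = 12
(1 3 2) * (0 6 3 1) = (0 6 3 2) = [6, 1, 0, 2, 4, 5, 3]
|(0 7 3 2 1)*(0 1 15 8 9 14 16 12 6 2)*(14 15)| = |(0 7 3)(2 14 16 12 6)(8 9 15)| = 15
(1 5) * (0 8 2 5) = [8, 0, 5, 3, 4, 1, 6, 7, 2] = (0 8 2 5 1)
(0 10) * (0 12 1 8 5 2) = (0 10 12 1 8 5 2) = [10, 8, 0, 3, 4, 2, 6, 7, 5, 9, 12, 11, 1]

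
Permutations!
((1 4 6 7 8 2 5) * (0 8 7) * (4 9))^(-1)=(0 6 4 9 1 5 2 8)=[6, 5, 8, 3, 9, 2, 4, 7, 0, 1]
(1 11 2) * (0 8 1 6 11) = (0 8 1)(2 6 11) = [8, 0, 6, 3, 4, 5, 11, 7, 1, 9, 10, 2]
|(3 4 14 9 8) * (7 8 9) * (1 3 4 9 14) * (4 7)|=|(1 3 9 14 4)(7 8)|=10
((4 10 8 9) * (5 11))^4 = (11) = [0, 1, 2, 3, 4, 5, 6, 7, 8, 9, 10, 11]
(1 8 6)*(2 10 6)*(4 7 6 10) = (10)(1 8 2 4 7 6) = [0, 8, 4, 3, 7, 5, 1, 6, 2, 9, 10]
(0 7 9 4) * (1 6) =(0 7 9 4)(1 6) =[7, 6, 2, 3, 0, 5, 1, 9, 8, 4]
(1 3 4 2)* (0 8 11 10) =(0 8 11 10)(1 3 4 2) =[8, 3, 1, 4, 2, 5, 6, 7, 11, 9, 0, 10]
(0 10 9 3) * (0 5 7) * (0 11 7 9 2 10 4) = [4, 1, 10, 5, 0, 9, 6, 11, 8, 3, 2, 7] = (0 4)(2 10)(3 5 9)(7 11)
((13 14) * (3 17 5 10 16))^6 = [0, 1, 2, 17, 4, 10, 6, 7, 8, 9, 16, 11, 12, 13, 14, 15, 3, 5] = (3 17 5 10 16)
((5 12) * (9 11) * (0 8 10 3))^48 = [0, 1, 2, 3, 4, 5, 6, 7, 8, 9, 10, 11, 12] = (12)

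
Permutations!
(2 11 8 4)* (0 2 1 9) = [2, 9, 11, 3, 1, 5, 6, 7, 4, 0, 10, 8] = (0 2 11 8 4 1 9)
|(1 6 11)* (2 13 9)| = 3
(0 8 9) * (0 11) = (0 8 9 11) = [8, 1, 2, 3, 4, 5, 6, 7, 9, 11, 10, 0]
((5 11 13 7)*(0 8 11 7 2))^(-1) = (0 2 13 11 8)(5 7) = [2, 1, 13, 3, 4, 7, 6, 5, 0, 9, 10, 8, 12, 11]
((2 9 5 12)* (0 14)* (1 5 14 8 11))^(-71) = [8, 5, 9, 3, 4, 12, 6, 7, 11, 14, 10, 1, 2, 13, 0] = (0 8 11 1 5 12 2 9 14)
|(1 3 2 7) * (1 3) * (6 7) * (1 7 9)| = 6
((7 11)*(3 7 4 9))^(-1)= (3 9 4 11 7)= [0, 1, 2, 9, 11, 5, 6, 3, 8, 4, 10, 7]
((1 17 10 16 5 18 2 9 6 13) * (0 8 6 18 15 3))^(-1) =[3, 13, 18, 15, 4, 16, 8, 7, 0, 2, 17, 11, 12, 6, 14, 5, 10, 1, 9] =(0 3 15 5 16 10 17 1 13 6 8)(2 18 9)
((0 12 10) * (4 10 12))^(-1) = [10, 1, 2, 3, 0, 5, 6, 7, 8, 9, 4, 11, 12] = (12)(0 10 4)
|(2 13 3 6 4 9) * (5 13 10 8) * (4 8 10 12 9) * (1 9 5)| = 9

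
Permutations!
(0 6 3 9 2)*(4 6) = (0 4 6 3 9 2) = [4, 1, 0, 9, 6, 5, 3, 7, 8, 2]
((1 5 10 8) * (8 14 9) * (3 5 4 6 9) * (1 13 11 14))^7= (1 14 9 10 11 6 5 13 4 3 8)= [0, 14, 2, 8, 3, 13, 5, 7, 1, 10, 11, 6, 12, 4, 9]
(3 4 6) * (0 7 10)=[7, 1, 2, 4, 6, 5, 3, 10, 8, 9, 0]=(0 7 10)(3 4 6)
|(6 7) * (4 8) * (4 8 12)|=|(4 12)(6 7)|=2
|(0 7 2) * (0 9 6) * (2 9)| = 4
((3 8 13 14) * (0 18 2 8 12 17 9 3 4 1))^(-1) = (0 1 4 14 13 8 2 18)(3 9 17 12) = [1, 4, 18, 9, 14, 5, 6, 7, 2, 17, 10, 11, 3, 8, 13, 15, 16, 12, 0]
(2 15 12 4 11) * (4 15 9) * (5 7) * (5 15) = (2 9 4 11)(5 7 15 12) = [0, 1, 9, 3, 11, 7, 6, 15, 8, 4, 10, 2, 5, 13, 14, 12]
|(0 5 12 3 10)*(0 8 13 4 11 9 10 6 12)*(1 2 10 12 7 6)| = 10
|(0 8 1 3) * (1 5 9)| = |(0 8 5 9 1 3)| = 6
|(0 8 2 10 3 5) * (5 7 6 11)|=|(0 8 2 10 3 7 6 11 5)|=9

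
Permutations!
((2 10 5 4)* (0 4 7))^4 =(0 5 2)(4 7 10) =[5, 1, 0, 3, 7, 2, 6, 10, 8, 9, 4]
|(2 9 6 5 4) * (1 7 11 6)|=8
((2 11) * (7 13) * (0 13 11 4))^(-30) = (13) = [0, 1, 2, 3, 4, 5, 6, 7, 8, 9, 10, 11, 12, 13]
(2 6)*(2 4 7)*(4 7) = (2 6 7) = [0, 1, 6, 3, 4, 5, 7, 2]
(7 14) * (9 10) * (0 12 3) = [12, 1, 2, 0, 4, 5, 6, 14, 8, 10, 9, 11, 3, 13, 7] = (0 12 3)(7 14)(9 10)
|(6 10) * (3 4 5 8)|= |(3 4 5 8)(6 10)|= 4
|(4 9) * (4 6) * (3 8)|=|(3 8)(4 9 6)|=6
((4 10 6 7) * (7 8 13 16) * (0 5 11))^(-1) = [11, 1, 2, 3, 7, 0, 10, 16, 6, 9, 4, 5, 12, 8, 14, 15, 13] = (0 11 5)(4 7 16 13 8 6 10)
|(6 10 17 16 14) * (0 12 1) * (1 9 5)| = |(0 12 9 5 1)(6 10 17 16 14)| = 5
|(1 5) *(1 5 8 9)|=3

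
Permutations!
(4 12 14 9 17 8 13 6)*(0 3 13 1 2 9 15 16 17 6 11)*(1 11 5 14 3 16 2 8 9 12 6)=[16, 8, 12, 13, 6, 14, 4, 7, 11, 1, 10, 0, 3, 5, 15, 2, 17, 9]=(0 16 17 9 1 8 11)(2 12 3 13 5 14 15)(4 6)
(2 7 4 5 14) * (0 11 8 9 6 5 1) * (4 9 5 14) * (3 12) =(0 11 8 5 4 1)(2 7 9 6 14)(3 12) =[11, 0, 7, 12, 1, 4, 14, 9, 5, 6, 10, 8, 3, 13, 2]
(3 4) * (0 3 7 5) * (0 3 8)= (0 8)(3 4 7 5)= [8, 1, 2, 4, 7, 3, 6, 5, 0]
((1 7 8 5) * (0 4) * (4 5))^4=(0 8 1)(4 7 5)=[8, 0, 2, 3, 7, 4, 6, 5, 1]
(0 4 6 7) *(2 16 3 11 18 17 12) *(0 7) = [4, 1, 16, 11, 6, 5, 0, 7, 8, 9, 10, 18, 2, 13, 14, 15, 3, 12, 17] = (0 4 6)(2 16 3 11 18 17 12)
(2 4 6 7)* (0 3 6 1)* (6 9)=(0 3 9 6 7 2 4 1)=[3, 0, 4, 9, 1, 5, 7, 2, 8, 6]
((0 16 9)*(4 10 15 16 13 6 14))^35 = (0 9 16 15 10 4 14 6 13) = [9, 1, 2, 3, 14, 5, 13, 7, 8, 16, 4, 11, 12, 0, 6, 10, 15]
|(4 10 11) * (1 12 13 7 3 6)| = |(1 12 13 7 3 6)(4 10 11)| = 6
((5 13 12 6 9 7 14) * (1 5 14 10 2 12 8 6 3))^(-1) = (14)(1 3 12 2 10 7 9 6 8 13 5) = [0, 3, 10, 12, 4, 1, 8, 9, 13, 6, 7, 11, 2, 5, 14]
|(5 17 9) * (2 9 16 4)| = |(2 9 5 17 16 4)| = 6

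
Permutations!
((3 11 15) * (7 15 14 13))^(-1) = [0, 1, 2, 15, 4, 5, 6, 13, 8, 9, 10, 3, 12, 14, 11, 7] = (3 15 7 13 14 11)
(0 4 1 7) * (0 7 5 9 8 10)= (0 4 1 5 9 8 10)= [4, 5, 2, 3, 1, 9, 6, 7, 10, 8, 0]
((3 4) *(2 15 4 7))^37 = (2 4 7 15 3) = [0, 1, 4, 2, 7, 5, 6, 15, 8, 9, 10, 11, 12, 13, 14, 3]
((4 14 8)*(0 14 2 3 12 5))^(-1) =(0 5 12 3 2 4 8 14) =[5, 1, 4, 2, 8, 12, 6, 7, 14, 9, 10, 11, 3, 13, 0]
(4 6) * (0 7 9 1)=[7, 0, 2, 3, 6, 5, 4, 9, 8, 1]=(0 7 9 1)(4 6)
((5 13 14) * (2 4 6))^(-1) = (2 6 4)(5 14 13) = [0, 1, 6, 3, 2, 14, 4, 7, 8, 9, 10, 11, 12, 5, 13]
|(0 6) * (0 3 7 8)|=|(0 6 3 7 8)|=5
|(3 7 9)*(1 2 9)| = |(1 2 9 3 7)| = 5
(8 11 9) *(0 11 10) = (0 11 9 8 10) = [11, 1, 2, 3, 4, 5, 6, 7, 10, 8, 0, 9]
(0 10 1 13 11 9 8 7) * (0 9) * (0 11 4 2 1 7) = (0 10 7 9 8)(1 13 4 2) = [10, 13, 1, 3, 2, 5, 6, 9, 0, 8, 7, 11, 12, 4]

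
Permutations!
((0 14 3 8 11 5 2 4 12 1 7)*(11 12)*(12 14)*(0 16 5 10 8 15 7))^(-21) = [0, 1, 4, 15, 11, 2, 6, 16, 14, 9, 8, 10, 12, 13, 3, 7, 5] = (2 4 11 10 8 14 3 15 7 16 5)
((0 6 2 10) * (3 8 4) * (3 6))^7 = [0, 1, 2, 3, 4, 5, 6, 7, 8, 9, 10] = (10)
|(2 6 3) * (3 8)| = 4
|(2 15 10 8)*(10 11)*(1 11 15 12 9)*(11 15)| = 8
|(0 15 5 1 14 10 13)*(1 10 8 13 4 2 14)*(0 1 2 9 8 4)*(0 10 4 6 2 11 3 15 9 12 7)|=12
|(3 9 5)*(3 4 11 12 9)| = |(4 11 12 9 5)| = 5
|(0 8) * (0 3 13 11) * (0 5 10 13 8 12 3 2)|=20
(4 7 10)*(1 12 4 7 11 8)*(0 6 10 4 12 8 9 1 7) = (12)(0 6 10)(1 8 7 4 11 9) = [6, 8, 2, 3, 11, 5, 10, 4, 7, 1, 0, 9, 12]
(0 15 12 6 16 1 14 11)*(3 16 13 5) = (0 15 12 6 13 5 3 16 1 14 11) = [15, 14, 2, 16, 4, 3, 13, 7, 8, 9, 10, 0, 6, 5, 11, 12, 1]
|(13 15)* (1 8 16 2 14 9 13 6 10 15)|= |(1 8 16 2 14 9 13)(6 10 15)|= 21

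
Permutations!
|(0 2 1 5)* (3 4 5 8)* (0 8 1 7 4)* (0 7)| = 10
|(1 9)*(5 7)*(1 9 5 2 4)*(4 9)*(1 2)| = |(1 5 7)(2 9 4)| = 3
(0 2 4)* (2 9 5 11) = (0 9 5 11 2 4) = [9, 1, 4, 3, 0, 11, 6, 7, 8, 5, 10, 2]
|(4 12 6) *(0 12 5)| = |(0 12 6 4 5)| = 5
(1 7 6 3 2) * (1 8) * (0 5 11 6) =(0 5 11 6 3 2 8 1 7) =[5, 7, 8, 2, 4, 11, 3, 0, 1, 9, 10, 6]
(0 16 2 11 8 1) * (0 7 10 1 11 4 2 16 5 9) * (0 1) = (16)(0 5 9 1 7 10)(2 4)(8 11) = [5, 7, 4, 3, 2, 9, 6, 10, 11, 1, 0, 8, 12, 13, 14, 15, 16]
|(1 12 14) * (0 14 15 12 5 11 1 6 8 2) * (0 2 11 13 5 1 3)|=6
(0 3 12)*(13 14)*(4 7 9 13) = (0 3 12)(4 7 9 13 14) = [3, 1, 2, 12, 7, 5, 6, 9, 8, 13, 10, 11, 0, 14, 4]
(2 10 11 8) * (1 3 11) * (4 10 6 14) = (1 3 11 8 2 6 14 4 10) = [0, 3, 6, 11, 10, 5, 14, 7, 2, 9, 1, 8, 12, 13, 4]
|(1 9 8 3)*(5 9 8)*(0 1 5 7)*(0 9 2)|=6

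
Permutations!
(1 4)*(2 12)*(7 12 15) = (1 4)(2 15 7 12) = [0, 4, 15, 3, 1, 5, 6, 12, 8, 9, 10, 11, 2, 13, 14, 7]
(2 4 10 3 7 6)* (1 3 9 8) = (1 3 7 6 2 4 10 9 8) = [0, 3, 4, 7, 10, 5, 2, 6, 1, 8, 9]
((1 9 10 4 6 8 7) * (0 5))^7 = (10)(0 5) = [5, 1, 2, 3, 4, 0, 6, 7, 8, 9, 10]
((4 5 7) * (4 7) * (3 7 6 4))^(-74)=(3 7 6 4 5)=[0, 1, 2, 7, 5, 3, 4, 6]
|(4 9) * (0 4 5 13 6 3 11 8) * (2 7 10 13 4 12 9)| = |(0 12 9 5 4 2 7 10 13 6 3 11 8)| = 13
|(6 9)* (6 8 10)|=|(6 9 8 10)|=4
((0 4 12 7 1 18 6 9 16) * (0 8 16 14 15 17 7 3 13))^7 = (0 12 13 4 3)(1 7 17 15 14 9 6 18)(8 16) = [12, 7, 2, 0, 3, 5, 18, 17, 16, 6, 10, 11, 13, 4, 9, 14, 8, 15, 1]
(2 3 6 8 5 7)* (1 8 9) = (1 8 5 7 2 3 6 9) = [0, 8, 3, 6, 4, 7, 9, 2, 5, 1]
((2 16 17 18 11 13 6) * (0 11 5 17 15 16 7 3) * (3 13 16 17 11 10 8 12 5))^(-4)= [15, 1, 2, 16, 4, 0, 6, 7, 18, 9, 17, 10, 3, 13, 14, 12, 8, 5, 11]= (0 15 12 3 16 8 18 11 10 17 5)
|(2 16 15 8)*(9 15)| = 5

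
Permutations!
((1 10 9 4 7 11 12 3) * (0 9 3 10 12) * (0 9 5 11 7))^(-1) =(0 4 9 11 5)(1 3 10 12) =[4, 3, 2, 10, 9, 0, 6, 7, 8, 11, 12, 5, 1]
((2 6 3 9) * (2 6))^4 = [0, 1, 2, 9, 4, 5, 3, 7, 8, 6] = (3 9 6)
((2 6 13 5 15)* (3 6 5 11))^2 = (2 15 5)(3 13)(6 11) = [0, 1, 15, 13, 4, 2, 11, 7, 8, 9, 10, 6, 12, 3, 14, 5]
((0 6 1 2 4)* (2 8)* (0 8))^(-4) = (0 1 6)(2 8 4) = [1, 6, 8, 3, 2, 5, 0, 7, 4]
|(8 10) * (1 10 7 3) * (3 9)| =6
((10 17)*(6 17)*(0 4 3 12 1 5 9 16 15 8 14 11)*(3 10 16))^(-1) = [11, 12, 2, 9, 0, 1, 10, 7, 15, 5, 4, 14, 3, 13, 8, 16, 17, 6] = (0 11 14 8 15 16 17 6 10 4)(1 12 3 9 5)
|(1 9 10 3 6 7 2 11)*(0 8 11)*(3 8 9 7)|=|(0 9 10 8 11 1 7 2)(3 6)|=8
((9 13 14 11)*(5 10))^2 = (9 14)(11 13) = [0, 1, 2, 3, 4, 5, 6, 7, 8, 14, 10, 13, 12, 11, 9]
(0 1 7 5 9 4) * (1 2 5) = [2, 7, 5, 3, 0, 9, 6, 1, 8, 4] = (0 2 5 9 4)(1 7)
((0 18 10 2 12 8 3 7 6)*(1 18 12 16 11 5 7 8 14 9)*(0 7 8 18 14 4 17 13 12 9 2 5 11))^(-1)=(0 16 2 14 1 9)(3 8 5 10 18)(4 12 13 17)(6 7)=[16, 9, 14, 8, 12, 10, 7, 6, 5, 0, 18, 11, 13, 17, 1, 15, 2, 4, 3]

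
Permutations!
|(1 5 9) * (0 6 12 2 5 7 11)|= |(0 6 12 2 5 9 1 7 11)|= 9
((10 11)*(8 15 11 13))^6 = (8 15 11 10 13) = [0, 1, 2, 3, 4, 5, 6, 7, 15, 9, 13, 10, 12, 8, 14, 11]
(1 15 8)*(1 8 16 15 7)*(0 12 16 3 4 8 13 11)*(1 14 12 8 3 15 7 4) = (0 8 13 11)(1 4 3)(7 14 12 16) = [8, 4, 2, 1, 3, 5, 6, 14, 13, 9, 10, 0, 16, 11, 12, 15, 7]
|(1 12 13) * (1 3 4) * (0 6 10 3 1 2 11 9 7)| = 9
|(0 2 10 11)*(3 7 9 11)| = |(0 2 10 3 7 9 11)| = 7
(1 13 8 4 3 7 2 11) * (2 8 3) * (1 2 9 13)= [0, 1, 11, 7, 9, 5, 6, 8, 4, 13, 10, 2, 12, 3]= (2 11)(3 7 8 4 9 13)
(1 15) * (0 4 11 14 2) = [4, 15, 0, 3, 11, 5, 6, 7, 8, 9, 10, 14, 12, 13, 2, 1] = (0 4 11 14 2)(1 15)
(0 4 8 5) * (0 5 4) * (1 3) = (1 3)(4 8) = [0, 3, 2, 1, 8, 5, 6, 7, 4]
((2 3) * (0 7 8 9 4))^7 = (0 8 4 7 9)(2 3) = [8, 1, 3, 2, 7, 5, 6, 9, 4, 0]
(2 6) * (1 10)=[0, 10, 6, 3, 4, 5, 2, 7, 8, 9, 1]=(1 10)(2 6)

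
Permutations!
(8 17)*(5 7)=(5 7)(8 17)=[0, 1, 2, 3, 4, 7, 6, 5, 17, 9, 10, 11, 12, 13, 14, 15, 16, 8]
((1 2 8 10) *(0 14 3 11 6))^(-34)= (0 14 3 11 6)(1 8)(2 10)= [14, 8, 10, 11, 4, 5, 0, 7, 1, 9, 2, 6, 12, 13, 3]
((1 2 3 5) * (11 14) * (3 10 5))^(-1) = (1 5 10 2)(11 14) = [0, 5, 1, 3, 4, 10, 6, 7, 8, 9, 2, 14, 12, 13, 11]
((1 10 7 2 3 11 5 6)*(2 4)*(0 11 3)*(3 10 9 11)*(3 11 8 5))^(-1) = (0 2 4 7 10 3 11)(1 6 5 8 9) = [2, 6, 4, 11, 7, 8, 5, 10, 9, 1, 3, 0]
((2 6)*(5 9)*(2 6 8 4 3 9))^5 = [0, 1, 5, 4, 8, 9, 6, 7, 2, 3] = (2 5 9 3 4 8)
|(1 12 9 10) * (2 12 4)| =6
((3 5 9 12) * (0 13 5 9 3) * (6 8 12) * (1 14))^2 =(14)(0 5 9 8)(3 6 12 13) =[5, 1, 2, 6, 4, 9, 12, 7, 0, 8, 10, 11, 13, 3, 14]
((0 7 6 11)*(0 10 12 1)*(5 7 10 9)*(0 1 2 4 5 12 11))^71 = (0 10 11 9 12 2 4 5 7 6) = [10, 1, 4, 3, 5, 7, 0, 6, 8, 12, 11, 9, 2]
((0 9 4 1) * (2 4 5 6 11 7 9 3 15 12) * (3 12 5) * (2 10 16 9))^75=[3, 9, 10, 7, 16, 4, 1, 12, 8, 11, 5, 0, 15, 13, 14, 2, 6]=(0 3 7 12 15 2 10 5 4 16 6 1 9 11)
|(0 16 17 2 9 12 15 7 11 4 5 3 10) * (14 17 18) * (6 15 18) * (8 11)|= 66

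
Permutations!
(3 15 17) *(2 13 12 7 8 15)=[0, 1, 13, 2, 4, 5, 6, 8, 15, 9, 10, 11, 7, 12, 14, 17, 16, 3]=(2 13 12 7 8 15 17 3)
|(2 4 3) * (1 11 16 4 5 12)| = |(1 11 16 4 3 2 5 12)| = 8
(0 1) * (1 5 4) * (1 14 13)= (0 5 4 14 13 1)= [5, 0, 2, 3, 14, 4, 6, 7, 8, 9, 10, 11, 12, 1, 13]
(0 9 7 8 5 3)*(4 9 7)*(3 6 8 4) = (0 7 4 9 3)(5 6 8) = [7, 1, 2, 0, 9, 6, 8, 4, 5, 3]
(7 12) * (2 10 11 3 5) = (2 10 11 3 5)(7 12) = [0, 1, 10, 5, 4, 2, 6, 12, 8, 9, 11, 3, 7]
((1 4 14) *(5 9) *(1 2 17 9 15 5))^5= (1 9 17 2 14 4)(5 15)= [0, 9, 14, 3, 1, 15, 6, 7, 8, 17, 10, 11, 12, 13, 4, 5, 16, 2]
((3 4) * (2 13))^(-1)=(2 13)(3 4)=[0, 1, 13, 4, 3, 5, 6, 7, 8, 9, 10, 11, 12, 2]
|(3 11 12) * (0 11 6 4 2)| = |(0 11 12 3 6 4 2)| = 7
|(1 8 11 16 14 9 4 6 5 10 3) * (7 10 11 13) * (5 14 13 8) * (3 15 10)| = |(1 5 11 16 13 7 3)(4 6 14 9)(10 15)| = 28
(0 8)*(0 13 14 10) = (0 8 13 14 10) = [8, 1, 2, 3, 4, 5, 6, 7, 13, 9, 0, 11, 12, 14, 10]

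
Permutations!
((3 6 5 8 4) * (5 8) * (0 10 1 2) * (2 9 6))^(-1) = (0 2 3 4 8 6 9 1 10) = [2, 10, 3, 4, 8, 5, 9, 7, 6, 1, 0]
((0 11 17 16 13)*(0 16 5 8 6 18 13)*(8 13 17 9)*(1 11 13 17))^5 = [16, 18, 2, 3, 4, 17, 8, 7, 9, 11, 10, 1, 12, 0, 14, 15, 13, 5, 6] = (0 16 13)(1 18 6 8 9 11)(5 17)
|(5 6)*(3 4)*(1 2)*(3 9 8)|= |(1 2)(3 4 9 8)(5 6)|= 4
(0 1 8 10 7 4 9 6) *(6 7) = (0 1 8 10 6)(4 9 7) = [1, 8, 2, 3, 9, 5, 0, 4, 10, 7, 6]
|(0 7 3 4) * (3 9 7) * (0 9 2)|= |(0 3 4 9 7 2)|= 6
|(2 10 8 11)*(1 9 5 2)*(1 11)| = 6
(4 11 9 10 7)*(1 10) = (1 10 7 4 11 9) = [0, 10, 2, 3, 11, 5, 6, 4, 8, 1, 7, 9]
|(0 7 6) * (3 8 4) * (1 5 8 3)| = |(0 7 6)(1 5 8 4)| = 12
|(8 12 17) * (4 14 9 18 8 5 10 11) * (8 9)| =|(4 14 8 12 17 5 10 11)(9 18)| =8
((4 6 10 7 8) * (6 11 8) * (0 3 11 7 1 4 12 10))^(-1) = (0 6 7 4 1 10 12 8 11 3) = [6, 10, 2, 0, 1, 5, 7, 4, 11, 9, 12, 3, 8]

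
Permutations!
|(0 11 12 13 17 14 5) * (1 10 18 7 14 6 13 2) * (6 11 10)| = |(0 10 18 7 14 5)(1 6 13 17 11 12 2)| = 42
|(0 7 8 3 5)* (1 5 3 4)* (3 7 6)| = |(0 6 3 7 8 4 1 5)| = 8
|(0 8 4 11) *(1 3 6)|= |(0 8 4 11)(1 3 6)|= 12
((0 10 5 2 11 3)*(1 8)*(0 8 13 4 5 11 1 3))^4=(0 10 11)(1 2 5 4 13)=[10, 2, 5, 3, 13, 4, 6, 7, 8, 9, 11, 0, 12, 1]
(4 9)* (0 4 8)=[4, 1, 2, 3, 9, 5, 6, 7, 0, 8]=(0 4 9 8)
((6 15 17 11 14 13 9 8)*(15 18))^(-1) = (6 8 9 13 14 11 17 15 18) = [0, 1, 2, 3, 4, 5, 8, 7, 9, 13, 10, 17, 12, 14, 11, 18, 16, 15, 6]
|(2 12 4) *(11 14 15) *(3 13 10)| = |(2 12 4)(3 13 10)(11 14 15)| = 3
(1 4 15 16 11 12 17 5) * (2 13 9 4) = [0, 2, 13, 3, 15, 1, 6, 7, 8, 4, 10, 12, 17, 9, 14, 16, 11, 5] = (1 2 13 9 4 15 16 11 12 17 5)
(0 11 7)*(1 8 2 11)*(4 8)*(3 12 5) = [1, 4, 11, 12, 8, 3, 6, 0, 2, 9, 10, 7, 5] = (0 1 4 8 2 11 7)(3 12 5)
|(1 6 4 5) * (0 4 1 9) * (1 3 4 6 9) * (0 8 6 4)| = 8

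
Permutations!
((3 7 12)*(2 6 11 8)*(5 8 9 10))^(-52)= [0, 1, 10, 12, 4, 11, 5, 3, 9, 2, 6, 8, 7]= (2 10 6 5 11 8 9)(3 12 7)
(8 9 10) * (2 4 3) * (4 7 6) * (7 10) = (2 10 8 9 7 6 4 3) = [0, 1, 10, 2, 3, 5, 4, 6, 9, 7, 8]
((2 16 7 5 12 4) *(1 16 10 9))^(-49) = (1 4 16 2 7 10 5 9 12) = [0, 4, 7, 3, 16, 9, 6, 10, 8, 12, 5, 11, 1, 13, 14, 15, 2]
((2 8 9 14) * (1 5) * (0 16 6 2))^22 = (0 16 6 2 8 9 14) = [16, 1, 8, 3, 4, 5, 2, 7, 9, 14, 10, 11, 12, 13, 0, 15, 6]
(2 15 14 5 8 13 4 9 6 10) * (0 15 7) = (0 15 14 5 8 13 4 9 6 10 2 7) = [15, 1, 7, 3, 9, 8, 10, 0, 13, 6, 2, 11, 12, 4, 5, 14]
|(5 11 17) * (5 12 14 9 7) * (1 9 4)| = 9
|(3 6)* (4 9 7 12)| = |(3 6)(4 9 7 12)| = 4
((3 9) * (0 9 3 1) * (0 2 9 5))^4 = (1 2 9) = [0, 2, 9, 3, 4, 5, 6, 7, 8, 1]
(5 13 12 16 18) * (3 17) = (3 17)(5 13 12 16 18) = [0, 1, 2, 17, 4, 13, 6, 7, 8, 9, 10, 11, 16, 12, 14, 15, 18, 3, 5]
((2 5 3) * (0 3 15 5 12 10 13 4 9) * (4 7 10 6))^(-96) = (15)(0 2 6 9 3 12 4) = [2, 1, 6, 12, 0, 5, 9, 7, 8, 3, 10, 11, 4, 13, 14, 15]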